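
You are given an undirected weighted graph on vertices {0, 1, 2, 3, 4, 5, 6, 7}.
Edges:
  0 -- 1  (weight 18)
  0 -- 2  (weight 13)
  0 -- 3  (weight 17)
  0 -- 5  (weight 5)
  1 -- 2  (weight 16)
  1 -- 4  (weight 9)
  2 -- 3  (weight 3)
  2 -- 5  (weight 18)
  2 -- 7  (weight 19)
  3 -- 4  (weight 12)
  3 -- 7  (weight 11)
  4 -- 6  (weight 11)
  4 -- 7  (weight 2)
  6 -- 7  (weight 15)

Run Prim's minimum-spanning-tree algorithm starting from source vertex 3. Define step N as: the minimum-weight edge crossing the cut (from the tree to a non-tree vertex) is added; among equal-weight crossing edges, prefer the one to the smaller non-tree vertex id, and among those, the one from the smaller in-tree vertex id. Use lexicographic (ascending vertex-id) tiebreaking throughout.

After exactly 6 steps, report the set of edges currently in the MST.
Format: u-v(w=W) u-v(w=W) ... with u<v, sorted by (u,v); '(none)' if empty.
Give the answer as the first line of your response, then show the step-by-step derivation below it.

0-2(w=13) 1-4(w=9) 2-3(w=3) 3-7(w=11) 4-6(w=11) 4-7(w=2)

step 1: add edge 2-3 (w=3); MST = {2-3(w=3)}
step 2: add edge 3-7 (w=11); MST = {2-3(w=3) 3-7(w=11)}
step 3: add edge 4-7 (w=2); MST = {2-3(w=3) 3-7(w=11) 4-7(w=2)}
step 4: add edge 1-4 (w=9); MST = {1-4(w=9) 2-3(w=3) 3-7(w=11) 4-7(w=2)}
step 5: add edge 4-6 (w=11); MST = {1-4(w=9) 2-3(w=3) 3-7(w=11) 4-6(w=11) 4-7(w=2)}
step 6: add edge 0-2 (w=13); MST = {0-2(w=13) 1-4(w=9) 2-3(w=3) 3-7(w=11) 4-6(w=11) 4-7(w=2)}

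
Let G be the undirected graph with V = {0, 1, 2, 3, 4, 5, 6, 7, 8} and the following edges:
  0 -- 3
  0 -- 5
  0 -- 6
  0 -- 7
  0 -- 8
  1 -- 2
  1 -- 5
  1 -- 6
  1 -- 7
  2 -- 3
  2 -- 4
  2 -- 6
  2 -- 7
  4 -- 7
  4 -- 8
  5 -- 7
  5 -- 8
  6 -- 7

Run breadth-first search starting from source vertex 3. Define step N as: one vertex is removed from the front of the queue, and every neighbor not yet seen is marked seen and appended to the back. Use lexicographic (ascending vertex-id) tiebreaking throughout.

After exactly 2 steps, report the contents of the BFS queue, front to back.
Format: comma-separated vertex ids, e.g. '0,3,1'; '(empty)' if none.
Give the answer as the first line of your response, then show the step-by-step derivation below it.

2,5,6,7,8

step 1: dequeue 3; queue=[0,2]; order=3
step 2: dequeue 0; queue=[2,5,6,7,8]; order=3,0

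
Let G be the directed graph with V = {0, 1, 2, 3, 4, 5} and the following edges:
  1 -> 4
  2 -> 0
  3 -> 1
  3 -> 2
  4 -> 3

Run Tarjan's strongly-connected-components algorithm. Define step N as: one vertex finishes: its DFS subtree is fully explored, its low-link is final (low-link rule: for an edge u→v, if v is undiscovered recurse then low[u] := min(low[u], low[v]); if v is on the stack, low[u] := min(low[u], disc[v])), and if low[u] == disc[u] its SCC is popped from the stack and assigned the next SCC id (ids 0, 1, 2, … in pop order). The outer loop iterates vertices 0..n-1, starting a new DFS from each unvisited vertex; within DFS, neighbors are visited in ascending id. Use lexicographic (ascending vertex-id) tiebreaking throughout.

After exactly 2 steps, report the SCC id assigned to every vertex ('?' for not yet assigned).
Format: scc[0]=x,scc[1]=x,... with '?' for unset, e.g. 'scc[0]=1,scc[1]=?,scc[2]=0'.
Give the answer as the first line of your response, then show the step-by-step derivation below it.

scc[0]=0,scc[1]=?,scc[2]=1,scc[3]=?,scc[4]=?,scc[5]=?

step 1: low=(low[0]=0,low[1]=?,low[2]=?,low[3]=?,low[4]=?,low[5]=?); scc=(scc[0]=0,scc[1]=?,scc[2]=?,scc[3]=?,scc[4]=?,scc[5]=?)
step 2: low=(low[0]=0,low[1]=1,low[2]=4,low[3]=1,low[4]=2,low[5]=?); scc=(scc[0]=0,scc[1]=?,scc[2]=1,scc[3]=?,scc[4]=?,scc[5]=?)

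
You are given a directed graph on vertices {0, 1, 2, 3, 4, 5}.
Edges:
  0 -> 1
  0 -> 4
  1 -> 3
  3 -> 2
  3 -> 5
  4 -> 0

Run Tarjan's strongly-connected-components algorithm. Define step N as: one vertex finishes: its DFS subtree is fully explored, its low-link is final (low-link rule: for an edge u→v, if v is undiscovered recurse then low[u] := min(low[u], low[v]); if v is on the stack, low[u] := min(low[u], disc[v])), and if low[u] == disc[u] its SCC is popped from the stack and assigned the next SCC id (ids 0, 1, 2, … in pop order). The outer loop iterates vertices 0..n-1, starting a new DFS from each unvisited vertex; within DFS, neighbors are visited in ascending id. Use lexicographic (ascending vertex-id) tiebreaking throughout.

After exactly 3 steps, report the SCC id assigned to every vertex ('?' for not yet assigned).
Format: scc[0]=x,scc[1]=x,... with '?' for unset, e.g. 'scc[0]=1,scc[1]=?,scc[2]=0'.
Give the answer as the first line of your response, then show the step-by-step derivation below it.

scc[0]=?,scc[1]=?,scc[2]=0,scc[3]=2,scc[4]=?,scc[5]=1

step 1: low=(low[0]=0,low[1]=1,low[2]=3,low[3]=2,low[4]=?,low[5]=?); scc=(scc[0]=?,scc[1]=?,scc[2]=0,scc[3]=?,scc[4]=?,scc[5]=?)
step 2: low=(low[0]=0,low[1]=1,low[2]=3,low[3]=2,low[4]=?,low[5]=4); scc=(scc[0]=?,scc[1]=?,scc[2]=0,scc[3]=?,scc[4]=?,scc[5]=1)
step 3: low=(low[0]=0,low[1]=1,low[2]=3,low[3]=2,low[4]=?,low[5]=4); scc=(scc[0]=?,scc[1]=?,scc[2]=0,scc[3]=2,scc[4]=?,scc[5]=1)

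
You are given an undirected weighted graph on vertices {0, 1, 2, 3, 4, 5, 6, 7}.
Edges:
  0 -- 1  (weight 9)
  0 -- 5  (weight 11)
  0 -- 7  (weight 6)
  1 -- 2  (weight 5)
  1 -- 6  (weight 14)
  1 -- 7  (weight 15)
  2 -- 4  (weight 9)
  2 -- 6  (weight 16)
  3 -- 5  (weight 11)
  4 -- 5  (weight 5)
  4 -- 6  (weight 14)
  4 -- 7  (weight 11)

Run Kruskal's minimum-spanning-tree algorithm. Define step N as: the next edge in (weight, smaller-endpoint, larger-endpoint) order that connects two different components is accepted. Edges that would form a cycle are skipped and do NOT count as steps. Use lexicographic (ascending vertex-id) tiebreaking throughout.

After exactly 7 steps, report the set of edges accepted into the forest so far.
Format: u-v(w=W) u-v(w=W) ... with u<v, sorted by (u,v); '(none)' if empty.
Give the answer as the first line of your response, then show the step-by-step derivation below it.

0-1(w=9) 0-7(w=6) 1-2(w=5) 1-6(w=14) 2-4(w=9) 3-5(w=11) 4-5(w=5)

step 1: add edge 1-2 (w=5); MST = {1-2(w=5)}
step 2: add edge 4-5 (w=5); MST = {1-2(w=5) 4-5(w=5)}
step 3: add edge 0-7 (w=6); MST = {0-7(w=6) 1-2(w=5) 4-5(w=5)}
step 4: add edge 0-1 (w=9); MST = {0-1(w=9) 0-7(w=6) 1-2(w=5) 4-5(w=5)}
step 5: add edge 2-4 (w=9); MST = {0-1(w=9) 0-7(w=6) 1-2(w=5) 2-4(w=9) 4-5(w=5)}
step 6: add edge 3-5 (w=11); MST = {0-1(w=9) 0-7(w=6) 1-2(w=5) 2-4(w=9) 3-5(w=11) 4-5(w=5)}
step 7: add edge 1-6 (w=14); MST = {0-1(w=9) 0-7(w=6) 1-2(w=5) 1-6(w=14) 2-4(w=9) 3-5(w=11) 4-5(w=5)}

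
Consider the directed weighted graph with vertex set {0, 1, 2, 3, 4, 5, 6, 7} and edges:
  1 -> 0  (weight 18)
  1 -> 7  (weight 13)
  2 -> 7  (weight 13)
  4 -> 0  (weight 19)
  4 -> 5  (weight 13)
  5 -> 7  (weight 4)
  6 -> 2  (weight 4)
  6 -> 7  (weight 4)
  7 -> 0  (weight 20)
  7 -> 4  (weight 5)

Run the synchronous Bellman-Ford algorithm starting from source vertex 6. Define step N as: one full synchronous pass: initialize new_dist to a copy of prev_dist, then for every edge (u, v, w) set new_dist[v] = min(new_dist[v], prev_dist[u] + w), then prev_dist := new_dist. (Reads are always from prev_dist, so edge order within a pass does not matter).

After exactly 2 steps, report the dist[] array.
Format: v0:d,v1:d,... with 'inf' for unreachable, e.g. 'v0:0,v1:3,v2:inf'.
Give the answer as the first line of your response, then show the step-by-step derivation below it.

v0:24,v1:inf,v2:4,v3:inf,v4:9,v5:inf,v6:0,v7:4

step 1: dist = v0:inf,v1:inf,v2:4,v3:inf,v4:inf,v5:inf,v6:0,v7:4
step 2: dist = v0:24,v1:inf,v2:4,v3:inf,v4:9,v5:inf,v6:0,v7:4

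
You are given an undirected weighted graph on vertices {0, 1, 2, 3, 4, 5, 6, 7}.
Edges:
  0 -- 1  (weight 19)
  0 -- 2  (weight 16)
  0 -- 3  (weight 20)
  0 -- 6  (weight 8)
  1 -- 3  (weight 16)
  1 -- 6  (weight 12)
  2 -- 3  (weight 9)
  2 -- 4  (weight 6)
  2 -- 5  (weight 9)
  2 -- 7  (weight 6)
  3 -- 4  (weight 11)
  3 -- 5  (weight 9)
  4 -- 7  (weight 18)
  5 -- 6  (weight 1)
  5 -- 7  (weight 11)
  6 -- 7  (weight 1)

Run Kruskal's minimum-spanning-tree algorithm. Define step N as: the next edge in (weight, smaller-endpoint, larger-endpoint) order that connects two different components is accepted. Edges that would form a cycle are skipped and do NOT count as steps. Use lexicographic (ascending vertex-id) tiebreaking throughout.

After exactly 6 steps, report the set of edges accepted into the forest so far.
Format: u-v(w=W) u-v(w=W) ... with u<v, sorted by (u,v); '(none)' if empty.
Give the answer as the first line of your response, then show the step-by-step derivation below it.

0-6(w=8) 2-3(w=9) 2-4(w=6) 2-7(w=6) 5-6(w=1) 6-7(w=1)

step 1: add edge 5-6 (w=1); MST = {5-6(w=1)}
step 2: add edge 6-7 (w=1); MST = {5-6(w=1) 6-7(w=1)}
step 3: add edge 2-4 (w=6); MST = {2-4(w=6) 5-6(w=1) 6-7(w=1)}
step 4: add edge 2-7 (w=6); MST = {2-4(w=6) 2-7(w=6) 5-6(w=1) 6-7(w=1)}
step 5: add edge 0-6 (w=8); MST = {0-6(w=8) 2-4(w=6) 2-7(w=6) 5-6(w=1) 6-7(w=1)}
step 6: add edge 2-3 (w=9); MST = {0-6(w=8) 2-3(w=9) 2-4(w=6) 2-7(w=6) 5-6(w=1) 6-7(w=1)}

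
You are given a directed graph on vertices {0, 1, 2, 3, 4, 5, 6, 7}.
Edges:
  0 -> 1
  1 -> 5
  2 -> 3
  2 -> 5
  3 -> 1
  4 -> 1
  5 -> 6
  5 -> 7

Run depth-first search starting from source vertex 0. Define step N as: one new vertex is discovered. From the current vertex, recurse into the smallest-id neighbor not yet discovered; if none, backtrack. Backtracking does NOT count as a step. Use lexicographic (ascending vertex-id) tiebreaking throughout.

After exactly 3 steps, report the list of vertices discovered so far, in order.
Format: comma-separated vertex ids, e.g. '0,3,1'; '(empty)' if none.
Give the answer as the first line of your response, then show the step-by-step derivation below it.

0,1,5

step 1: discover 0; path=0; order=0
step 2: discover 1; path=0>1; order=0,1
step 3: discover 5; path=0>1>5; order=0,1,5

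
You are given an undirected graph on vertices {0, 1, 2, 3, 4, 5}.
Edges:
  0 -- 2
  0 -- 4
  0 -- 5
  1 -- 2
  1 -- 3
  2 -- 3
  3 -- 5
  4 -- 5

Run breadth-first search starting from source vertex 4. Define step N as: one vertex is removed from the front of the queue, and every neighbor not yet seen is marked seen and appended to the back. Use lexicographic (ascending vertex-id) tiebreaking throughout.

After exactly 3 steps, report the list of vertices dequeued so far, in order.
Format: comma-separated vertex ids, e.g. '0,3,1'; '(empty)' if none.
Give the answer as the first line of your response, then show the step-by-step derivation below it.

4,0,5

step 1: dequeue 4; queue=[0,5]; order=4
step 2: dequeue 0; queue=[5,2]; order=4,0
step 3: dequeue 5; queue=[2,3]; order=4,0,5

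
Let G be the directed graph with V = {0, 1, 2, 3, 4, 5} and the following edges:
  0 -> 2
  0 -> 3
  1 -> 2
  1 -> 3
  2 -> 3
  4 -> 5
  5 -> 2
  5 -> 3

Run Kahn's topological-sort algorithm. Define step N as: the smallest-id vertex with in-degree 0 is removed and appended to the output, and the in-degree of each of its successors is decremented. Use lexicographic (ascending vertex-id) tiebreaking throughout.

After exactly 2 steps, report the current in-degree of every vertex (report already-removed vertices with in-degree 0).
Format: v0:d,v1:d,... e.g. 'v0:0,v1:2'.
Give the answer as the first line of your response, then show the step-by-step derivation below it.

v0:0,v1:0,v2:1,v3:2,v4:0,v5:1

step 1: output 0; order=[0]; indeg=(0,0,2,3,0,1)
step 2: output 1; order=[0,1]; indeg=(0,0,1,2,0,1)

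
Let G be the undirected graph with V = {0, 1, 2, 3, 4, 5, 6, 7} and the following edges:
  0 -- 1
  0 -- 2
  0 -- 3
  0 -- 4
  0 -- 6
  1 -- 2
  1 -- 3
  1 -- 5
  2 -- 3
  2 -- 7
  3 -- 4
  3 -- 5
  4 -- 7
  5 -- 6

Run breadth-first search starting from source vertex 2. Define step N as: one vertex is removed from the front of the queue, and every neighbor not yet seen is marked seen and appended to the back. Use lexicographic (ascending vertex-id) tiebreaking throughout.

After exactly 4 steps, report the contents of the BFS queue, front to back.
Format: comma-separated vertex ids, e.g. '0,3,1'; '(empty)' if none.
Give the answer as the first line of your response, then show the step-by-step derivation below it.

7,4,6,5

step 1: dequeue 2; queue=[0,1,3,7]; order=2
step 2: dequeue 0; queue=[1,3,7,4,6]; order=2,0
step 3: dequeue 1; queue=[3,7,4,6,5]; order=2,0,1
step 4: dequeue 3; queue=[7,4,6,5]; order=2,0,1,3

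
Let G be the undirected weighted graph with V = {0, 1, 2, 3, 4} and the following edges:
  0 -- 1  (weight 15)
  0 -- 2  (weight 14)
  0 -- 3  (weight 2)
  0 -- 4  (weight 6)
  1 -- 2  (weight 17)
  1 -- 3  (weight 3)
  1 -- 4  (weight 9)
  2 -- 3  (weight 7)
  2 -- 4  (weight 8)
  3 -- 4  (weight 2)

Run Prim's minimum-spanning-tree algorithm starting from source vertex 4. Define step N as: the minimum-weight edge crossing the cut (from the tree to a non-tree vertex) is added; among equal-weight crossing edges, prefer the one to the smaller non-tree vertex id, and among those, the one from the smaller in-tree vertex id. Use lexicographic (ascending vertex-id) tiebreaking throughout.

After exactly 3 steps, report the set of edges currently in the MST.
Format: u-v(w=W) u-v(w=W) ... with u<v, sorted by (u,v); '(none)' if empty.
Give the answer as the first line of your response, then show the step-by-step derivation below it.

0-3(w=2) 1-3(w=3) 3-4(w=2)

step 1: add edge 3-4 (w=2); MST = {3-4(w=2)}
step 2: add edge 0-3 (w=2); MST = {0-3(w=2) 3-4(w=2)}
step 3: add edge 1-3 (w=3); MST = {0-3(w=2) 1-3(w=3) 3-4(w=2)}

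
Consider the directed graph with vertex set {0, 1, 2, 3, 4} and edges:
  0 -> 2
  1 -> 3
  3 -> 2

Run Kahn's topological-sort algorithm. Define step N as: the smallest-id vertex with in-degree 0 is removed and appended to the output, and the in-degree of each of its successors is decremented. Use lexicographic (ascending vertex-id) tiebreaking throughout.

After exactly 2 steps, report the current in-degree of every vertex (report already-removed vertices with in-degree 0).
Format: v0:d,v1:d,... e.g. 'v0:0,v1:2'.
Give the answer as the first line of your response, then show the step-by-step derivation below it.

v0:0,v1:0,v2:1,v3:0,v4:0

step 1: output 0; order=[0]; indeg=(0,0,1,1,0)
step 2: output 1; order=[0,1]; indeg=(0,0,1,0,0)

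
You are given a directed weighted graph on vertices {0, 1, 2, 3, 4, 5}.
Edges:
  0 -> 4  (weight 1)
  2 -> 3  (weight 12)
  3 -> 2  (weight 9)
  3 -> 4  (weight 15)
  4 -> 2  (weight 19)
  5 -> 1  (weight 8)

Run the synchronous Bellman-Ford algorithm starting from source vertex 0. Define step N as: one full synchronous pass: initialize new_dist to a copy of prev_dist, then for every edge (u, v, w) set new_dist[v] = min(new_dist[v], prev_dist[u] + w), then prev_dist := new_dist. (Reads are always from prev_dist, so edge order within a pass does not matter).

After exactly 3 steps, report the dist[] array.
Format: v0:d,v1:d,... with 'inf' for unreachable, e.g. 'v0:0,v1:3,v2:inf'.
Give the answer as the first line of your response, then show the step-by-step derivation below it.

v0:0,v1:inf,v2:20,v3:32,v4:1,v5:inf

step 1: dist = v0:0,v1:inf,v2:inf,v3:inf,v4:1,v5:inf
step 2: dist = v0:0,v1:inf,v2:20,v3:inf,v4:1,v5:inf
step 3: dist = v0:0,v1:inf,v2:20,v3:32,v4:1,v5:inf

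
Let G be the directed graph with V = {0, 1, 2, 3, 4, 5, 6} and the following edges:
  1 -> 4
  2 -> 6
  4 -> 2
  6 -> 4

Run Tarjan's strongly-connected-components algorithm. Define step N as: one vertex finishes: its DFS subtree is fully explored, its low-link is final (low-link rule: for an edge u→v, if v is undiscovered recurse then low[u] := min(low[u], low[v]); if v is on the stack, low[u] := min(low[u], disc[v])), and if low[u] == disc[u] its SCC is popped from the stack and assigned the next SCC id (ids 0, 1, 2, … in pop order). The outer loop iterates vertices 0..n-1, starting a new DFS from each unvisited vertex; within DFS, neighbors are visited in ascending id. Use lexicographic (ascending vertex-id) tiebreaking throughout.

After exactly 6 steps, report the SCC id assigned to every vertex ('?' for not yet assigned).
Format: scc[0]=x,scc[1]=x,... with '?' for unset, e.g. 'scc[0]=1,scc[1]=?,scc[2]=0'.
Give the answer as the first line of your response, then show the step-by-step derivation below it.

scc[0]=0,scc[1]=2,scc[2]=1,scc[3]=3,scc[4]=1,scc[5]=?,scc[6]=1

step 1: low=(low[0]=0,low[1]=?,low[2]=?,low[3]=?,low[4]=?,low[5]=?,low[6]=?); scc=(scc[0]=0,scc[1]=?,scc[2]=?,scc[3]=?,scc[4]=?,scc[5]=?,scc[6]=?)
step 2: low=(low[0]=0,low[1]=1,low[2]=3,low[3]=?,low[4]=2,low[5]=?,low[6]=2); scc=(scc[0]=0,scc[1]=?,scc[2]=?,scc[3]=?,scc[4]=?,scc[5]=?,scc[6]=?)
step 3: low=(low[0]=0,low[1]=1,low[2]=2,low[3]=?,low[4]=2,low[5]=?,low[6]=2); scc=(scc[0]=0,scc[1]=?,scc[2]=?,scc[3]=?,scc[4]=?,scc[5]=?,scc[6]=?)
step 4: low=(low[0]=0,low[1]=1,low[2]=2,low[3]=?,low[4]=2,low[5]=?,low[6]=2); scc=(scc[0]=0,scc[1]=?,scc[2]=1,scc[3]=?,scc[4]=1,scc[5]=?,scc[6]=1)
step 5: low=(low[0]=0,low[1]=1,low[2]=2,low[3]=?,low[4]=2,low[5]=?,low[6]=2); scc=(scc[0]=0,scc[1]=2,scc[2]=1,scc[3]=?,scc[4]=1,scc[5]=?,scc[6]=1)
step 6: low=(low[0]=0,low[1]=1,low[2]=2,low[3]=5,low[4]=2,low[5]=?,low[6]=2); scc=(scc[0]=0,scc[1]=2,scc[2]=1,scc[3]=3,scc[4]=1,scc[5]=?,scc[6]=1)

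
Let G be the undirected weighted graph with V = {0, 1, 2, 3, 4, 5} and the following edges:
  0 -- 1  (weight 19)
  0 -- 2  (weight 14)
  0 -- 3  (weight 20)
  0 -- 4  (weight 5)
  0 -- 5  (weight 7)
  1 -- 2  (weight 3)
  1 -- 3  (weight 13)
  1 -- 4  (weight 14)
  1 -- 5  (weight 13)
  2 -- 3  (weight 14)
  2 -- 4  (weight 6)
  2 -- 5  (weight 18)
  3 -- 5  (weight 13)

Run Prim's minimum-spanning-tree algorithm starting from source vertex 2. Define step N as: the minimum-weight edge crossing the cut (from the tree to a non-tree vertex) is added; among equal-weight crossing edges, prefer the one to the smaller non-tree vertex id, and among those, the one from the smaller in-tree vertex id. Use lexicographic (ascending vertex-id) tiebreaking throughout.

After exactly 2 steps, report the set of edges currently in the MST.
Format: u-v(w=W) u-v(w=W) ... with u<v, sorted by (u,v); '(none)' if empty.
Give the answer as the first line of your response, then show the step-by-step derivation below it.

1-2(w=3) 2-4(w=6)

step 1: add edge 1-2 (w=3); MST = {1-2(w=3)}
step 2: add edge 2-4 (w=6); MST = {1-2(w=3) 2-4(w=6)}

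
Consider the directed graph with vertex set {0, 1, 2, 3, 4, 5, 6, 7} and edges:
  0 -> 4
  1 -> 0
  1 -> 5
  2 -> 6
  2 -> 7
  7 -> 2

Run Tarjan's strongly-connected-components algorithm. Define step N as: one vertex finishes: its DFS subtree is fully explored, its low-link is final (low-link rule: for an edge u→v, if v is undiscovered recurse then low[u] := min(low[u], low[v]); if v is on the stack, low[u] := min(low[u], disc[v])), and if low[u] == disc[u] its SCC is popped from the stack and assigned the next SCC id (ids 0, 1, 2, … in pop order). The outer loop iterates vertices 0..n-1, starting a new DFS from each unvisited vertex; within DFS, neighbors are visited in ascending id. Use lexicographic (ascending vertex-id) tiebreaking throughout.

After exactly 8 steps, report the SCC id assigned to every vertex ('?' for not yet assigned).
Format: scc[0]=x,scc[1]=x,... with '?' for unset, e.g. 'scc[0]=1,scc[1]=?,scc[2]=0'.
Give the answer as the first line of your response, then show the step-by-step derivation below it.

scc[0]=1,scc[1]=3,scc[2]=5,scc[3]=6,scc[4]=0,scc[5]=2,scc[6]=4,scc[7]=5

step 1: low=(low[0]=0,low[1]=?,low[2]=?,low[3]=?,low[4]=1,low[5]=?,low[6]=?,low[7]=?); scc=(scc[0]=?,scc[1]=?,scc[2]=?,scc[3]=?,scc[4]=0,scc[5]=?,scc[6]=?,scc[7]=?)
step 2: low=(low[0]=0,low[1]=?,low[2]=?,low[3]=?,low[4]=1,low[5]=?,low[6]=?,low[7]=?); scc=(scc[0]=1,scc[1]=?,scc[2]=?,scc[3]=?,scc[4]=0,scc[5]=?,scc[6]=?,scc[7]=?)
step 3: low=(low[0]=0,low[1]=2,low[2]=?,low[3]=?,low[4]=1,low[5]=3,low[6]=?,low[7]=?); scc=(scc[0]=1,scc[1]=?,scc[2]=?,scc[3]=?,scc[4]=0,scc[5]=2,scc[6]=?,scc[7]=?)
step 4: low=(low[0]=0,low[1]=2,low[2]=?,low[3]=?,low[4]=1,low[5]=3,low[6]=?,low[7]=?); scc=(scc[0]=1,scc[1]=3,scc[2]=?,scc[3]=?,scc[4]=0,scc[5]=2,scc[6]=?,scc[7]=?)
step 5: low=(low[0]=0,low[1]=2,low[2]=4,low[3]=?,low[4]=1,low[5]=3,low[6]=5,low[7]=?); scc=(scc[0]=1,scc[1]=3,scc[2]=?,scc[3]=?,scc[4]=0,scc[5]=2,scc[6]=4,scc[7]=?)
step 6: low=(low[0]=0,low[1]=2,low[2]=4,low[3]=?,low[4]=1,low[5]=3,low[6]=5,low[7]=4); scc=(scc[0]=1,scc[1]=3,scc[2]=?,scc[3]=?,scc[4]=0,scc[5]=2,scc[6]=4,scc[7]=?)
step 7: low=(low[0]=0,low[1]=2,low[2]=4,low[3]=?,low[4]=1,low[5]=3,low[6]=5,low[7]=4); scc=(scc[0]=1,scc[1]=3,scc[2]=5,scc[3]=?,scc[4]=0,scc[5]=2,scc[6]=4,scc[7]=5)
step 8: low=(low[0]=0,low[1]=2,low[2]=4,low[3]=7,low[4]=1,low[5]=3,low[6]=5,low[7]=4); scc=(scc[0]=1,scc[1]=3,scc[2]=5,scc[3]=6,scc[4]=0,scc[5]=2,scc[6]=4,scc[7]=5)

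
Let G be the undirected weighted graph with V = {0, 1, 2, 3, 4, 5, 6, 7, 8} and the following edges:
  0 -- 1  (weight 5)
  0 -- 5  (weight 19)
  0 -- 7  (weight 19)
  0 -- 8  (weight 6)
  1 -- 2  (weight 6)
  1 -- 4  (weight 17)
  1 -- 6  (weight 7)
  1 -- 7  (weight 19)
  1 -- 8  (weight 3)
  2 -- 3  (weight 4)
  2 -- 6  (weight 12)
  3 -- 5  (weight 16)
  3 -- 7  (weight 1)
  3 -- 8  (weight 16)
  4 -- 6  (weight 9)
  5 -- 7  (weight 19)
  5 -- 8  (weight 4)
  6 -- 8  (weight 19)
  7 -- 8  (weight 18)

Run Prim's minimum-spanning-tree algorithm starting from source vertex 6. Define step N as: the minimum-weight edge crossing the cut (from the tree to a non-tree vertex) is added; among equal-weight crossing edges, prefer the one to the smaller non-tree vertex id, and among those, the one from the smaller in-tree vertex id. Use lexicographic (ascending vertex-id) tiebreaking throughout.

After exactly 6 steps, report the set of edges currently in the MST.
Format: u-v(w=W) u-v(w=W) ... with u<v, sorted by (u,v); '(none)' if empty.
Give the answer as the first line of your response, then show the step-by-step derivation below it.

0-1(w=5) 1-2(w=6) 1-6(w=7) 1-8(w=3) 2-3(w=4) 5-8(w=4)

step 1: add edge 1-6 (w=7); MST = {1-6(w=7)}
step 2: add edge 1-8 (w=3); MST = {1-6(w=7) 1-8(w=3)}
step 3: add edge 5-8 (w=4); MST = {1-6(w=7) 1-8(w=3) 5-8(w=4)}
step 4: add edge 0-1 (w=5); MST = {0-1(w=5) 1-6(w=7) 1-8(w=3) 5-8(w=4)}
step 5: add edge 1-2 (w=6); MST = {0-1(w=5) 1-2(w=6) 1-6(w=7) 1-8(w=3) 5-8(w=4)}
step 6: add edge 2-3 (w=4); MST = {0-1(w=5) 1-2(w=6) 1-6(w=7) 1-8(w=3) 2-3(w=4) 5-8(w=4)}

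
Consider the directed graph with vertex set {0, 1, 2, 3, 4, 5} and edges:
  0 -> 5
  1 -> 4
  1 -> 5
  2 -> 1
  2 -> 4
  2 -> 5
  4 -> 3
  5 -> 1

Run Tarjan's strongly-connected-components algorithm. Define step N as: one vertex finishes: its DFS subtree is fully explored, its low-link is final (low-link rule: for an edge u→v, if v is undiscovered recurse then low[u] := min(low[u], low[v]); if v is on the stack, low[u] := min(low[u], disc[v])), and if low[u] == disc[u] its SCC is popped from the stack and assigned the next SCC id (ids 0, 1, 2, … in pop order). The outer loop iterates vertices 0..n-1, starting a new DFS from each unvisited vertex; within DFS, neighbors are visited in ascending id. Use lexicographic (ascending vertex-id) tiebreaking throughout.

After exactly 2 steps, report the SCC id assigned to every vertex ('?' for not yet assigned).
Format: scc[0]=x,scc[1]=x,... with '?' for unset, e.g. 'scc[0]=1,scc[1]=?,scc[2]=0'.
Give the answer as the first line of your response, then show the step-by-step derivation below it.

scc[0]=?,scc[1]=?,scc[2]=?,scc[3]=0,scc[4]=1,scc[5]=?

step 1: low=(low[0]=0,low[1]=2,low[2]=?,low[3]=4,low[4]=3,low[5]=1); scc=(scc[0]=?,scc[1]=?,scc[2]=?,scc[3]=0,scc[4]=?,scc[5]=?)
step 2: low=(low[0]=0,low[1]=2,low[2]=?,low[3]=4,low[4]=3,low[5]=1); scc=(scc[0]=?,scc[1]=?,scc[2]=?,scc[3]=0,scc[4]=1,scc[5]=?)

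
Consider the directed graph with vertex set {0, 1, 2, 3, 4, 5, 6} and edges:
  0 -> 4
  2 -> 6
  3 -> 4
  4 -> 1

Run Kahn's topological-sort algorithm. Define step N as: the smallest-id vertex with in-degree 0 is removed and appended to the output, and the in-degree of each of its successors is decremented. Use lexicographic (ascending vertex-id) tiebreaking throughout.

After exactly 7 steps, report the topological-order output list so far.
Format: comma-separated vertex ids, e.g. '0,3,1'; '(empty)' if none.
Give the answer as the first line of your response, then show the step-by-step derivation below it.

0,2,3,4,1,5,6

step 1: output 0; order=[0]; indeg=(0,1,0,0,1,0,1)
step 2: output 2; order=[0,2]; indeg=(0,1,0,0,1,0,0)
step 3: output 3; order=[0,2,3]; indeg=(0,1,0,0,0,0,0)
step 4: output 4; order=[0,2,3,4]; indeg=(0,0,0,0,0,0,0)
step 5: output 1; order=[0,2,3,4,1]; indeg=(0,0,0,0,0,0,0)
step 6: output 5; order=[0,2,3,4,1,5]; indeg=(0,0,0,0,0,0,0)
step 7: output 6; order=[0,2,3,4,1,5,6]; indeg=(0,0,0,0,0,0,0)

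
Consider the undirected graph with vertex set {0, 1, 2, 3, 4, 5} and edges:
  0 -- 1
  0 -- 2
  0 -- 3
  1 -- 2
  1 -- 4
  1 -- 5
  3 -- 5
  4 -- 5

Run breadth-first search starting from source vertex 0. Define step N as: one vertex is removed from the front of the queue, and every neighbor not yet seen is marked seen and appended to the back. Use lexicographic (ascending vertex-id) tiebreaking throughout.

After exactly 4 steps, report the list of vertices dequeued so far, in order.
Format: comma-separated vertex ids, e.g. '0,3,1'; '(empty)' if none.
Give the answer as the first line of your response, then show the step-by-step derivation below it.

0,1,2,3

step 1: dequeue 0; queue=[1,2,3]; order=0
step 2: dequeue 1; queue=[2,3,4,5]; order=0,1
step 3: dequeue 2; queue=[3,4,5]; order=0,1,2
step 4: dequeue 3; queue=[4,5]; order=0,1,2,3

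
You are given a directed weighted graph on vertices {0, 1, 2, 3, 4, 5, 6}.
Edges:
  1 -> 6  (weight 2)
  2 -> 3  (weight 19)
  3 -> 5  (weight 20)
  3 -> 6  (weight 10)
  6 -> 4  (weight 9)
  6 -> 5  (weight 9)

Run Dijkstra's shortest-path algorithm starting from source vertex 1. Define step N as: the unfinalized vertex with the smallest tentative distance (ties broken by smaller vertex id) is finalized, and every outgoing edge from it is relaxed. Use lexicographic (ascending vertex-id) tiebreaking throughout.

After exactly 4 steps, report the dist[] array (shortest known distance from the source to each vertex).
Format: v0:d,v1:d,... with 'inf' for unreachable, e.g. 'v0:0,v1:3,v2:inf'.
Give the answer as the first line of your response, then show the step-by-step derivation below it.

v0:inf,v1:0,v2:inf,v3:inf,v4:11,v5:11,v6:2

step 1: dist = v0:inf,v1:0,v2:inf,v3:inf,v4:inf,v5:inf,v6:2
step 2: dist = v0:inf,v1:0,v2:inf,v3:inf,v4:11,v5:11,v6:2
step 3: dist = v0:inf,v1:0,v2:inf,v3:inf,v4:11,v5:11,v6:2
step 4: dist = v0:inf,v1:0,v2:inf,v3:inf,v4:11,v5:11,v6:2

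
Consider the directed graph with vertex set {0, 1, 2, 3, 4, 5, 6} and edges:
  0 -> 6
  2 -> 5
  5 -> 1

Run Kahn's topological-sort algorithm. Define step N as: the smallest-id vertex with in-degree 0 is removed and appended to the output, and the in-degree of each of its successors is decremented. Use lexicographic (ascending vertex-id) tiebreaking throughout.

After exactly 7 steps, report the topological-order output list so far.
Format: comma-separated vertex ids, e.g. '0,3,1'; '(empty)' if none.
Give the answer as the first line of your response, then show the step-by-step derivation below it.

0,2,3,4,5,1,6

step 1: output 0; order=[0]; indeg=(0,1,0,0,0,1,0)
step 2: output 2; order=[0,2]; indeg=(0,1,0,0,0,0,0)
step 3: output 3; order=[0,2,3]; indeg=(0,1,0,0,0,0,0)
step 4: output 4; order=[0,2,3,4]; indeg=(0,1,0,0,0,0,0)
step 5: output 5; order=[0,2,3,4,5]; indeg=(0,0,0,0,0,0,0)
step 6: output 1; order=[0,2,3,4,5,1]; indeg=(0,0,0,0,0,0,0)
step 7: output 6; order=[0,2,3,4,5,1,6]; indeg=(0,0,0,0,0,0,0)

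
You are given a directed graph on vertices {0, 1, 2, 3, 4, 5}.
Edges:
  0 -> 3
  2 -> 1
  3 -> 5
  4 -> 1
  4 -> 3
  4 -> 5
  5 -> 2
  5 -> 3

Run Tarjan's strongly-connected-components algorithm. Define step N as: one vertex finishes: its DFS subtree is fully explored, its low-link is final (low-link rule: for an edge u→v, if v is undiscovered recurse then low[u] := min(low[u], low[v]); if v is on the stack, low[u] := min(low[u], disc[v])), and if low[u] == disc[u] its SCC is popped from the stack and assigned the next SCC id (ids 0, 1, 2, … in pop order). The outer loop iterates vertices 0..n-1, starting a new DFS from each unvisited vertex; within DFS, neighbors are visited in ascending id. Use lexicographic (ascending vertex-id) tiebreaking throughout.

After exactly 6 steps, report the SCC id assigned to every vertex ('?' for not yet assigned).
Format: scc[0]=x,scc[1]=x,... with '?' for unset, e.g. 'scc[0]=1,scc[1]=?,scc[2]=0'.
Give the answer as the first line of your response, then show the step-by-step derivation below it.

scc[0]=3,scc[1]=0,scc[2]=1,scc[3]=2,scc[4]=4,scc[5]=2

step 1: low=(low[0]=0,low[1]=4,low[2]=3,low[3]=1,low[4]=?,low[5]=2); scc=(scc[0]=?,scc[1]=0,scc[2]=?,scc[3]=?,scc[4]=?,scc[5]=?)
step 2: low=(low[0]=0,low[1]=4,low[2]=3,low[3]=1,low[4]=?,low[5]=2); scc=(scc[0]=?,scc[1]=0,scc[2]=1,scc[3]=?,scc[4]=?,scc[5]=?)
step 3: low=(low[0]=0,low[1]=4,low[2]=3,low[3]=1,low[4]=?,low[5]=1); scc=(scc[0]=?,scc[1]=0,scc[2]=1,scc[3]=?,scc[4]=?,scc[5]=?)
step 4: low=(low[0]=0,low[1]=4,low[2]=3,low[3]=1,low[4]=?,low[5]=1); scc=(scc[0]=?,scc[1]=0,scc[2]=1,scc[3]=2,scc[4]=?,scc[5]=2)
step 5: low=(low[0]=0,low[1]=4,low[2]=3,low[3]=1,low[4]=?,low[5]=1); scc=(scc[0]=3,scc[1]=0,scc[2]=1,scc[3]=2,scc[4]=?,scc[5]=2)
step 6: low=(low[0]=0,low[1]=4,low[2]=3,low[3]=1,low[4]=5,low[5]=1); scc=(scc[0]=3,scc[1]=0,scc[2]=1,scc[3]=2,scc[4]=4,scc[5]=2)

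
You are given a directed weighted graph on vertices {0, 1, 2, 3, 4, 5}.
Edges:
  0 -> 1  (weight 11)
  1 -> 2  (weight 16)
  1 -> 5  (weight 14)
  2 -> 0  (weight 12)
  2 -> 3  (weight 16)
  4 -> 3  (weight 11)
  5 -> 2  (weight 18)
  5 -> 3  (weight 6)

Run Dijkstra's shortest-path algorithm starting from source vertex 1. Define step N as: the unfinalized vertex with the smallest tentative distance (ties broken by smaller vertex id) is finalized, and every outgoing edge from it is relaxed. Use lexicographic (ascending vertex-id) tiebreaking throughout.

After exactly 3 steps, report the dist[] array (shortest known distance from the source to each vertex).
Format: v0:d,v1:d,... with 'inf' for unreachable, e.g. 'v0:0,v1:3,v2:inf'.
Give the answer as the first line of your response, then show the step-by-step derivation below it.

v0:28,v1:0,v2:16,v3:20,v4:inf,v5:14

step 1: dist = v0:inf,v1:0,v2:16,v3:inf,v4:inf,v5:14
step 2: dist = v0:inf,v1:0,v2:16,v3:20,v4:inf,v5:14
step 3: dist = v0:28,v1:0,v2:16,v3:20,v4:inf,v5:14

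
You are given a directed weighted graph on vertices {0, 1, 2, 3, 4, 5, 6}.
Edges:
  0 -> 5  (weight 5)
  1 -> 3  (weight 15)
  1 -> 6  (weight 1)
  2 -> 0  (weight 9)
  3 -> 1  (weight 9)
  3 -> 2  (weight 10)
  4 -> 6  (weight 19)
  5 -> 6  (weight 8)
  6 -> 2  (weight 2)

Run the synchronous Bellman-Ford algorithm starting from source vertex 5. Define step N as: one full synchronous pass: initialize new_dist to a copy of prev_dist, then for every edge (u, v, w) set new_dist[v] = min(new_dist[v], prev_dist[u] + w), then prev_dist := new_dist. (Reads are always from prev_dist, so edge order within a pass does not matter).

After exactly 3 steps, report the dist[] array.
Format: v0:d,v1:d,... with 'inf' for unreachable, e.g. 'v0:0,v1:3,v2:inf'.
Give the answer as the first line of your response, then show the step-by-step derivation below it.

v0:19,v1:inf,v2:10,v3:inf,v4:inf,v5:0,v6:8

step 1: dist = v0:inf,v1:inf,v2:inf,v3:inf,v4:inf,v5:0,v6:8
step 2: dist = v0:inf,v1:inf,v2:10,v3:inf,v4:inf,v5:0,v6:8
step 3: dist = v0:19,v1:inf,v2:10,v3:inf,v4:inf,v5:0,v6:8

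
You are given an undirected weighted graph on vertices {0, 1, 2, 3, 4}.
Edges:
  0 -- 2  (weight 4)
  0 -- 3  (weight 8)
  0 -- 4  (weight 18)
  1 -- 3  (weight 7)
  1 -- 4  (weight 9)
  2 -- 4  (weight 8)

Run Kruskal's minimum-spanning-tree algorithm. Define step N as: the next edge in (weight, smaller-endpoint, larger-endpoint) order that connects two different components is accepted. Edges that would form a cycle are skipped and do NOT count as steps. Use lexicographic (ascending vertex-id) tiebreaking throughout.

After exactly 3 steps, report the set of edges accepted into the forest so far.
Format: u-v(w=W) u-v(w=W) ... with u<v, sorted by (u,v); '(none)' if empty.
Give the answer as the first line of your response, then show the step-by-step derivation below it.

0-2(w=4) 0-3(w=8) 1-3(w=7)

step 1: add edge 0-2 (w=4); MST = {0-2(w=4)}
step 2: add edge 1-3 (w=7); MST = {0-2(w=4) 1-3(w=7)}
step 3: add edge 0-3 (w=8); MST = {0-2(w=4) 0-3(w=8) 1-3(w=7)}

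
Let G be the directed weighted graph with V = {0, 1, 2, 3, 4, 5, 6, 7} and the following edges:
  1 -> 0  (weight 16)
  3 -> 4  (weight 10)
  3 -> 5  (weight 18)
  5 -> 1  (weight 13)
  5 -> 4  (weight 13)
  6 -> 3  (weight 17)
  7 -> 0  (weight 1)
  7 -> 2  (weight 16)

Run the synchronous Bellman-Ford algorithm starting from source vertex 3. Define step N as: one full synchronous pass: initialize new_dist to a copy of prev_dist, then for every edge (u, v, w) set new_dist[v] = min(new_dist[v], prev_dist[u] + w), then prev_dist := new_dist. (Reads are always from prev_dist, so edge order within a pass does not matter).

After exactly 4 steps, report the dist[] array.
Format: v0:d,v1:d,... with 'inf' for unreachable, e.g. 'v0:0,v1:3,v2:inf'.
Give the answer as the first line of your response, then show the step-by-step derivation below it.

v0:47,v1:31,v2:inf,v3:0,v4:10,v5:18,v6:inf,v7:inf

step 1: dist = v0:inf,v1:inf,v2:inf,v3:0,v4:10,v5:18,v6:inf,v7:inf
step 2: dist = v0:inf,v1:31,v2:inf,v3:0,v4:10,v5:18,v6:inf,v7:inf
step 3: dist = v0:47,v1:31,v2:inf,v3:0,v4:10,v5:18,v6:inf,v7:inf
step 4: dist = v0:47,v1:31,v2:inf,v3:0,v4:10,v5:18,v6:inf,v7:inf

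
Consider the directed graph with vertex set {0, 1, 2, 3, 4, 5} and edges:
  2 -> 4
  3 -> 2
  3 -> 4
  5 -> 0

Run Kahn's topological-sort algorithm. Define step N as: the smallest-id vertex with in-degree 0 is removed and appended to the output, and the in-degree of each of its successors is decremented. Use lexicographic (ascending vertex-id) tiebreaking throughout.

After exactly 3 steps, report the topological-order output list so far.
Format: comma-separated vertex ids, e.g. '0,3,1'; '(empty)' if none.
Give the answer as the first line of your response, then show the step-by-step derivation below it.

1,3,2

step 1: output 1; order=[1]; indeg=(1,0,1,0,2,0)
step 2: output 3; order=[1,3]; indeg=(1,0,0,0,1,0)
step 3: output 2; order=[1,3,2]; indeg=(1,0,0,0,0,0)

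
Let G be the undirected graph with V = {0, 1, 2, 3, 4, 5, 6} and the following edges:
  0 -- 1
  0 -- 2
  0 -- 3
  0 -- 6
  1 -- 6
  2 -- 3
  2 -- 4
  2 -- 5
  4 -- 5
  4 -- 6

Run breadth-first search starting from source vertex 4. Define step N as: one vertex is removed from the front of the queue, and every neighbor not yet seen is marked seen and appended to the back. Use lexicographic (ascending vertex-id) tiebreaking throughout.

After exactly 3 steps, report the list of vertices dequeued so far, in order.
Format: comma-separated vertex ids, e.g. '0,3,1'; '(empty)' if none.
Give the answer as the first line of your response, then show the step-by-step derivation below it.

4,2,5

step 1: dequeue 4; queue=[2,5,6]; order=4
step 2: dequeue 2; queue=[5,6,0,3]; order=4,2
step 3: dequeue 5; queue=[6,0,3]; order=4,2,5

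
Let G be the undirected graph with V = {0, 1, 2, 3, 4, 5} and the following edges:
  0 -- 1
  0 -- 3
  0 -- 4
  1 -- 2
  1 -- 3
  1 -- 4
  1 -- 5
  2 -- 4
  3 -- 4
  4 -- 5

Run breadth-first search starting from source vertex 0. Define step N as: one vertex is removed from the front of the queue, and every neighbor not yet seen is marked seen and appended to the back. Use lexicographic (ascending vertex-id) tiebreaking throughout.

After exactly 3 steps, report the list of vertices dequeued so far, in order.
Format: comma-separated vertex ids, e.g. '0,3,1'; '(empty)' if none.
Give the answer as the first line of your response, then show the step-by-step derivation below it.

0,1,3

step 1: dequeue 0; queue=[1,3,4]; order=0
step 2: dequeue 1; queue=[3,4,2,5]; order=0,1
step 3: dequeue 3; queue=[4,2,5]; order=0,1,3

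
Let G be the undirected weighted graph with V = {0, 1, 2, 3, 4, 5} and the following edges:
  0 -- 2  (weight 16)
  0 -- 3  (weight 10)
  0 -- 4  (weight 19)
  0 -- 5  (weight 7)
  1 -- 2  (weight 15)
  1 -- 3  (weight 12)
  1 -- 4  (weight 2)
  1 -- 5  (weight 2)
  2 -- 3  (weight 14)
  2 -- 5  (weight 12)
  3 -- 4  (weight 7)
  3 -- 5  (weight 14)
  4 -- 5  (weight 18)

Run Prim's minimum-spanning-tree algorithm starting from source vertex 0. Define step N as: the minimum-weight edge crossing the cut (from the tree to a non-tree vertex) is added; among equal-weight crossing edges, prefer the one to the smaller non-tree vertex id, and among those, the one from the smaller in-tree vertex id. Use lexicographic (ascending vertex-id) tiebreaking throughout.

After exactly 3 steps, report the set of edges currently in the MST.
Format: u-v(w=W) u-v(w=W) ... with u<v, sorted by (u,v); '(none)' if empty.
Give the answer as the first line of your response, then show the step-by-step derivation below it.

0-5(w=7) 1-4(w=2) 1-5(w=2)

step 1: add edge 0-5 (w=7); MST = {0-5(w=7)}
step 2: add edge 1-5 (w=2); MST = {0-5(w=7) 1-5(w=2)}
step 3: add edge 1-4 (w=2); MST = {0-5(w=7) 1-4(w=2) 1-5(w=2)}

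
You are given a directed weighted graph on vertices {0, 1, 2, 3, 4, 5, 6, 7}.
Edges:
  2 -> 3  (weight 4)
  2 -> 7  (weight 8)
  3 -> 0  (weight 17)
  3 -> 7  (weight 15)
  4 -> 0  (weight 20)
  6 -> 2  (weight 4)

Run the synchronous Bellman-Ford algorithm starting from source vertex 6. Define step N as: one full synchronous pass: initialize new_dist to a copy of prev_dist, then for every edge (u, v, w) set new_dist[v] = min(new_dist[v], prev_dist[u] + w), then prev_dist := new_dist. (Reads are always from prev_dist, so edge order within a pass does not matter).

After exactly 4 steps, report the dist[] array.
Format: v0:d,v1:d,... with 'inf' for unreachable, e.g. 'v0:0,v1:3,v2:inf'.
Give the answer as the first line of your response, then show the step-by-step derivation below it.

v0:25,v1:inf,v2:4,v3:8,v4:inf,v5:inf,v6:0,v7:12

step 1: dist = v0:inf,v1:inf,v2:4,v3:inf,v4:inf,v5:inf,v6:0,v7:inf
step 2: dist = v0:inf,v1:inf,v2:4,v3:8,v4:inf,v5:inf,v6:0,v7:12
step 3: dist = v0:25,v1:inf,v2:4,v3:8,v4:inf,v5:inf,v6:0,v7:12
step 4: dist = v0:25,v1:inf,v2:4,v3:8,v4:inf,v5:inf,v6:0,v7:12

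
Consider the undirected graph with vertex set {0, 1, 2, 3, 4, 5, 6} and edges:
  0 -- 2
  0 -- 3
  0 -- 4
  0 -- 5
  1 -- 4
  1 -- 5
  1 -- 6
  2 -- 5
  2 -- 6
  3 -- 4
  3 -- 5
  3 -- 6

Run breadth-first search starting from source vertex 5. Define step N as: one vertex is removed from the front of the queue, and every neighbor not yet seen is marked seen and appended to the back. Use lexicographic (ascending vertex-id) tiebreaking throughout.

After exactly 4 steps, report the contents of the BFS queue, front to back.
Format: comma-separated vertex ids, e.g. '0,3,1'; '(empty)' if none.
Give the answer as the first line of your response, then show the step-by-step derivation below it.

3,4,6

step 1: dequeue 5; queue=[0,1,2,3]; order=5
step 2: dequeue 0; queue=[1,2,3,4]; order=5,0
step 3: dequeue 1; queue=[2,3,4,6]; order=5,0,1
step 4: dequeue 2; queue=[3,4,6]; order=5,0,1,2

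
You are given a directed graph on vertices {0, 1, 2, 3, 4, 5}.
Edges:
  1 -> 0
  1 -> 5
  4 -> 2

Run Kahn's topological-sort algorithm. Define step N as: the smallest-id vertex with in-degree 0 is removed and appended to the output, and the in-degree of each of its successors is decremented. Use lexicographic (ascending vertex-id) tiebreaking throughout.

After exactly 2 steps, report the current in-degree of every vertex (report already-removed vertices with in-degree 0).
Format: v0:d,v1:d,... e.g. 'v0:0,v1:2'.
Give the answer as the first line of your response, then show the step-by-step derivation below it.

v0:0,v1:0,v2:1,v3:0,v4:0,v5:0

step 1: output 1; order=[1]; indeg=(0,0,1,0,0,0)
step 2: output 0; order=[1,0]; indeg=(0,0,1,0,0,0)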